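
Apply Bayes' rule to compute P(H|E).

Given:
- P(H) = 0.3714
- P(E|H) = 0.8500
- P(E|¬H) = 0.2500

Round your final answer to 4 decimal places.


Bayes' theorem: P(H|E) = P(E|H) × P(H) / P(E)

Step 1: Calculate P(E) using law of total probability
P(E) = P(E|H)P(H) + P(E|¬H)P(¬H)
     = 0.8500 × 0.3714 + 0.2500 × 0.6286
     = 0.31569000 + 0.15715000
     = 0.47284000

Step 2: Apply Bayes' theorem
P(H|E) = P(E|H) × P(H) / P(E)
       = 0.31569000 / 0.47284000
       = 0.6676


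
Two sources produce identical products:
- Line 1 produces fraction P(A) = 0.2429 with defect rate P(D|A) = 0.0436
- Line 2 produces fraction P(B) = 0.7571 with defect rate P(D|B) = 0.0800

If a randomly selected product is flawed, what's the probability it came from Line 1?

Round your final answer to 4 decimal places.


Let A = from Line 1, D = flawed

Given:
- P(A) = 0.2429, P(B) = 0.7571
- P(D|A) = 0.0436, P(D|B) = 0.0800

Step 1: Find P(D)
P(D) = P(D|A)P(A) + P(D|B)P(B)
     = 0.0436 × 0.2429 + 0.0800 × 0.7571
     = 0.01059044 + 0.06056800
     = 0.07115844

Step 2: Apply Bayes' theorem
P(A|D) = P(D|A)P(A) / P(D)
       = 0.01059044 / 0.07115844
       = 0.1488


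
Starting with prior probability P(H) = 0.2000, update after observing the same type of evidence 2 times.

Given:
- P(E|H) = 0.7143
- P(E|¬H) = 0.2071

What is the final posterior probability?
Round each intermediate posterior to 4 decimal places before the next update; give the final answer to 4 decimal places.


Sequential Bayesian updating:

Initial prior: P(H) = 0.2000

Update 1:
  P(E) = 0.7143 × 0.2000 + 0.2071 × 0.8000 = 0.14286000 + 0.16568000 = 0.30854000
  P(H|E) = 0.14286000 / 0.30854000 = 0.4630

Update 2:
  P(E) = 0.7143 × 0.4630 + 0.2071 × 0.5370 = 0.33072090 + 0.11121270 = 0.44193360
  P(H|E) = 0.33072090 / 0.44193360 = 0.7483

Final posterior: 0.7483


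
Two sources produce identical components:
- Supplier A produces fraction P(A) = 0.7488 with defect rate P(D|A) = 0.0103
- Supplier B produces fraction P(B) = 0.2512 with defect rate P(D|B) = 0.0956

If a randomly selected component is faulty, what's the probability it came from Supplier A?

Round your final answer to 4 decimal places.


Let A = from Supplier A, D = faulty

Given:
- P(A) = 0.7488, P(B) = 0.2512
- P(D|A) = 0.0103, P(D|B) = 0.0956

Step 1: Find P(D)
P(D) = P(D|A)P(A) + P(D|B)P(B)
     = 0.0103 × 0.7488 + 0.0956 × 0.2512
     = 0.00771264 + 0.02401472
     = 0.03172736

Step 2: Apply Bayes' theorem
P(A|D) = P(D|A)P(A) / P(D)
       = 0.00771264 / 0.03172736
       = 0.2431


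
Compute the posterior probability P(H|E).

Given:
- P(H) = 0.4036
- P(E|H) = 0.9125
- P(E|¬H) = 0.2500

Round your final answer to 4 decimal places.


Bayes' theorem: P(H|E) = P(E|H) × P(H) / P(E)

Step 1: Calculate P(E) using law of total probability
P(E) = P(E|H)P(H) + P(E|¬H)P(¬H)
     = 0.9125 × 0.4036 + 0.2500 × 0.5964
     = 0.36828500 + 0.14910000
     = 0.51738500

Step 2: Apply Bayes' theorem
P(H|E) = P(E|H) × P(H) / P(E)
       = 0.36828500 / 0.51738500
       = 0.7118


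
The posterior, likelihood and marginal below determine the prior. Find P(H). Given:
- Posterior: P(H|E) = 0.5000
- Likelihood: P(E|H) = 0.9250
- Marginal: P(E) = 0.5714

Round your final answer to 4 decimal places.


From Bayes' theorem: P(H|E) = P(E|H) × P(H) / P(E)

Rearranging for P(H):
P(H) = P(H|E) × P(E) / P(E|H)
     = 0.5000 × 0.5714 / 0.9250
     = 0.28570000 / 0.9250
     = 0.3089


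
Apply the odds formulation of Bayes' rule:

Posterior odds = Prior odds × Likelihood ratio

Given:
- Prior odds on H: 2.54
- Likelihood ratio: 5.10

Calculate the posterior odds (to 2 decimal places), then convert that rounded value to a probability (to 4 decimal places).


Step 1: Calculate posterior odds
Posterior odds = Prior odds × LR
               = 2.54 × 5.10
               = 12.95

Step 2: Convert to probability
P(H|E) = Posterior odds / (1 + Posterior odds)
       = 12.95 / (1 + 12.95)
       = 12.95 / 13.95
       = 0.9283

The evidence increased P(H) from 0.7175 to 0.9283.


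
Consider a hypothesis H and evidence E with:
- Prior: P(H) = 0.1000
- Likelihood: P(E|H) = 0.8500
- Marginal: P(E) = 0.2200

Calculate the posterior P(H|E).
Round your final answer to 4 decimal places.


Using Bayes' theorem:

P(H|E) = P(E|H) × P(H) / P(E)
       = 0.8500 × 0.1000 / 0.2200
       = 0.08500000 / 0.2200
       = 0.3864

The evidence strengthens our belief in H.
Prior: 0.1000 → Posterior: 0.3864


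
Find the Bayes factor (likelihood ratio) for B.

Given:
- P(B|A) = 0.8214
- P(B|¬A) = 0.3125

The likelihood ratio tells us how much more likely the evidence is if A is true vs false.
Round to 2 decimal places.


Likelihood Ratio (LR) = P(B|A) / P(B|¬A)

LR = 0.8214 / 0.3125
   = 2.63

The evidence is 2.63 times more likely if A is true than if A is false.
Since LR > 1, the evidence supports A over ¬A.


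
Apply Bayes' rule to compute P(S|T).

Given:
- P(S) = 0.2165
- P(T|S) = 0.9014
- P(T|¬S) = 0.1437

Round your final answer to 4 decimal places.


Bayes' theorem: P(S|T) = P(T|S) × P(S) / P(T)

Step 1: Calculate P(T) using law of total probability
P(T) = P(T|S)P(S) + P(T|¬S)P(¬S)
     = 0.9014 × 0.2165 + 0.1437 × 0.7835
     = 0.19515310 + 0.11258895
     = 0.30774205

Step 2: Apply Bayes' theorem
P(S|T) = P(T|S) × P(S) / P(T)
       = 0.19515310 / 0.30774205
       = 0.6341


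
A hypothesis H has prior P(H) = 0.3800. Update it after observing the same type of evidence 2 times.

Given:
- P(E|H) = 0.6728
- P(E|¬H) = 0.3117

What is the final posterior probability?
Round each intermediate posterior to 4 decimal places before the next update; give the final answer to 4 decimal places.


Sequential Bayesian updating:

Initial prior: P(H) = 0.3800

Update 1:
  P(E) = 0.6728 × 0.3800 + 0.3117 × 0.6200 = 0.25566400 + 0.19325400 = 0.44891800
  P(H|E) = 0.25566400 / 0.44891800 = 0.5695

Update 2:
  P(E) = 0.6728 × 0.5695 + 0.3117 × 0.4305 = 0.38315960 + 0.13418685 = 0.51734645
  P(H|E) = 0.38315960 / 0.51734645 = 0.7406

Final posterior: 0.7406


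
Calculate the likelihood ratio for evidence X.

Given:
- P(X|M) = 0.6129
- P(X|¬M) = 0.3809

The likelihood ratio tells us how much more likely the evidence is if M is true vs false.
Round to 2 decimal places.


Likelihood Ratio (LR) = P(X|M) / P(X|¬M)

LR = 0.6129 / 0.3809
   = 1.61

The evidence is 1.61 times more likely if M is true than if M is false.
LR > 1, so observing X raises the odds in favor of M.


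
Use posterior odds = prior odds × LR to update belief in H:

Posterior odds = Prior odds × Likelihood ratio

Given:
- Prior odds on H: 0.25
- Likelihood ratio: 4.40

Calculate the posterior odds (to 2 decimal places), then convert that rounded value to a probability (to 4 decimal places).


Step 1: Calculate posterior odds
Posterior odds = Prior odds × LR
               = 0.25 × 4.40
               = 1.10

Step 2: Convert to probability
P(H|E) = Posterior odds / (1 + Posterior odds)
       = 1.10 / (1 + 1.10)
       = 1.10 / 2.10
       = 0.5238

The evidence increased P(H) from 0.2000 to 0.5238.


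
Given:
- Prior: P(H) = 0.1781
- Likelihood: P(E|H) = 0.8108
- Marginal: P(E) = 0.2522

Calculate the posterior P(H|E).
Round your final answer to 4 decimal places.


Using Bayes' theorem:

P(H|E) = P(E|H) × P(H) / P(E)
       = 0.8108 × 0.1781 / 0.2522
       = 0.14440348 / 0.2522
       = 0.5726

The evidence strengthens our belief in H.
Prior: 0.1781 → Posterior: 0.5726


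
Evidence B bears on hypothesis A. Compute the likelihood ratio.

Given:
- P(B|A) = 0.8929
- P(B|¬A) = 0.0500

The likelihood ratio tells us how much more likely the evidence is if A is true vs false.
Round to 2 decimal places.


Likelihood Ratio (LR) = P(B|A) / P(B|¬A)

LR = 0.8929 / 0.0500
   = 17.86

The evidence is 17.86 times more likely if A is true than if A is false.
LR > 1, so observing B raises the odds in favor of A.


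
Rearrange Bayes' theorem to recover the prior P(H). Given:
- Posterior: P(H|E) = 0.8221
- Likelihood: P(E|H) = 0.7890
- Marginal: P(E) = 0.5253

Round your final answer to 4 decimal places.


From Bayes' theorem: P(H|E) = P(E|H) × P(H) / P(E)

Rearranging for P(H):
P(H) = P(H|E) × P(E) / P(E|H)
     = 0.8221 × 0.5253 / 0.7890
     = 0.43184913 / 0.7890
     = 0.5473


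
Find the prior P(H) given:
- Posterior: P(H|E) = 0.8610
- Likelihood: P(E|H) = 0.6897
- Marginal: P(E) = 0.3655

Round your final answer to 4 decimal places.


From Bayes' theorem: P(H|E) = P(E|H) × P(H) / P(E)

Rearranging for P(H):
P(H) = P(H|E) × P(E) / P(E|H)
     = 0.8610 × 0.3655 / 0.6897
     = 0.31469550 / 0.6897
     = 0.4563


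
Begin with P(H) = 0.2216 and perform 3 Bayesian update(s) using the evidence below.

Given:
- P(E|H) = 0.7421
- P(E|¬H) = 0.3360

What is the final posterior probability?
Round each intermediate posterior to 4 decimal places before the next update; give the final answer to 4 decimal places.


Sequential Bayesian updating:

Initial prior: P(H) = 0.2216

Update 1:
  P(E) = 0.7421 × 0.2216 + 0.3360 × 0.7784 = 0.16444936 + 0.26154240 = 0.42599176
  P(H|E) = 0.16444936 / 0.42599176 = 0.3860

Update 2:
  P(E) = 0.7421 × 0.3860 + 0.3360 × 0.6140 = 0.28645060 + 0.20630400 = 0.49275460
  P(H|E) = 0.28645060 / 0.49275460 = 0.5813

Update 3:
  P(E) = 0.7421 × 0.5813 + 0.3360 × 0.4187 = 0.43138273 + 0.14068320 = 0.57206593
  P(H|E) = 0.43138273 / 0.57206593 = 0.7541

Final posterior: 0.7541


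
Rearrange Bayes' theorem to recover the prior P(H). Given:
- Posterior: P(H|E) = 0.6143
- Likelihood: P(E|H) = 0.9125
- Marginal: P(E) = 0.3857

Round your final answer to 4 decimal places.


From Bayes' theorem: P(H|E) = P(E|H) × P(H) / P(E)

Rearranging for P(H):
P(H) = P(H|E) × P(E) / P(E|H)
     = 0.6143 × 0.3857 / 0.9125
     = 0.23693551 / 0.9125
     = 0.2597


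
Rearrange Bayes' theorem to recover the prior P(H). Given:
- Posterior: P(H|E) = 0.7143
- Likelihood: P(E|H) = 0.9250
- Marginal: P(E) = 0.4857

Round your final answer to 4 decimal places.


From Bayes' theorem: P(H|E) = P(E|H) × P(H) / P(E)

Rearranging for P(H):
P(H) = P(H|E) × P(E) / P(E|H)
     = 0.7143 × 0.4857 / 0.9250
     = 0.34693551 / 0.9250
     = 0.3751


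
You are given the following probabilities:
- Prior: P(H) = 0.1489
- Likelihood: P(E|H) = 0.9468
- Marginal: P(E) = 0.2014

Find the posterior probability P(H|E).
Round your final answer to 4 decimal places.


Using Bayes' theorem:

P(H|E) = P(E|H) × P(H) / P(E)
       = 0.9468 × 0.1489 / 0.2014
       = 0.14097852 / 0.2014
       = 0.7000

The evidence strengthens our belief in H.
Prior: 0.1489 → Posterior: 0.7000


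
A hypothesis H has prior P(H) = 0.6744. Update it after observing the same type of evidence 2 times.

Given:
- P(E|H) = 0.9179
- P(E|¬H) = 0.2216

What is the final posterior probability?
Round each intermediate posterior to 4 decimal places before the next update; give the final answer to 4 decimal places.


Sequential Bayesian updating:

Initial prior: P(H) = 0.6744

Update 1:
  P(E) = 0.9179 × 0.6744 + 0.2216 × 0.3256 = 0.61903176 + 0.07215296 = 0.69118472
  P(H|E) = 0.61903176 / 0.69118472 = 0.8956

Update 2:
  P(E) = 0.9179 × 0.8956 + 0.2216 × 0.1044 = 0.82207124 + 0.02313504 = 0.84520628
  P(H|E) = 0.82207124 / 0.84520628 = 0.9726

Final posterior: 0.9726


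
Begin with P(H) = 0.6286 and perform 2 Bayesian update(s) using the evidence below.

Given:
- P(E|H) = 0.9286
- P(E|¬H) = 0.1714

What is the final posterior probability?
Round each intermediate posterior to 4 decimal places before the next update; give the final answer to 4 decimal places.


Sequential Bayesian updating:

Initial prior: P(H) = 0.6286

Update 1:
  P(E) = 0.9286 × 0.6286 + 0.1714 × 0.3714 = 0.58371796 + 0.06365796 = 0.64737592
  P(H|E) = 0.58371796 / 0.64737592 = 0.9017

Update 2:
  P(E) = 0.9286 × 0.9017 + 0.1714 × 0.0983 = 0.83731862 + 0.01684862 = 0.85416724
  P(H|E) = 0.83731862 / 0.85416724 = 0.9803

Final posterior: 0.9803


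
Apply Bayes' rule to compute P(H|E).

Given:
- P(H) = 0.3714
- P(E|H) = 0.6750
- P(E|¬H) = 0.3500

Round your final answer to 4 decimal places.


Bayes' theorem: P(H|E) = P(E|H) × P(H) / P(E)

Step 1: Calculate P(E) using law of total probability
P(E) = P(E|H)P(H) + P(E|¬H)P(¬H)
     = 0.6750 × 0.3714 + 0.3500 × 0.6286
     = 0.25069500 + 0.22001000
     = 0.47070500

Step 2: Apply Bayes' theorem
P(H|E) = P(E|H) × P(H) / P(E)
       = 0.25069500 / 0.47070500
       = 0.5326


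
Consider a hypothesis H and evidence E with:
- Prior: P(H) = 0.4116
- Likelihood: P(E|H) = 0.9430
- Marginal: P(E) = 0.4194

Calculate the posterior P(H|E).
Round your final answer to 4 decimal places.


Using Bayes' theorem:

P(H|E) = P(E|H) × P(H) / P(E)
       = 0.9430 × 0.4116 / 0.4194
       = 0.38813880 / 0.4194
       = 0.9255

The evidence strengthens our belief in H.
Prior: 0.4116 → Posterior: 0.9255


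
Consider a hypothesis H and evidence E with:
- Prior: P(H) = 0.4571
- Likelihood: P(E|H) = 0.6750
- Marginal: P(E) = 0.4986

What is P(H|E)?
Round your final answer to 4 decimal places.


Using Bayes' theorem:

P(H|E) = P(E|H) × P(H) / P(E)
       = 0.6750 × 0.4571 / 0.4986
       = 0.30854250 / 0.4986
       = 0.6188

The evidence strengthens our belief in H.
Prior: 0.4571 → Posterior: 0.6188


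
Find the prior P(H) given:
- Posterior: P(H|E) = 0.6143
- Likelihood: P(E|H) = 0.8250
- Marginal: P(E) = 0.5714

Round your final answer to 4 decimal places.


From Bayes' theorem: P(H|E) = P(E|H) × P(H) / P(E)

Rearranging for P(H):
P(H) = P(H|E) × P(E) / P(E|H)
     = 0.6143 × 0.5714 / 0.8250
     = 0.35101102 / 0.8250
     = 0.4255


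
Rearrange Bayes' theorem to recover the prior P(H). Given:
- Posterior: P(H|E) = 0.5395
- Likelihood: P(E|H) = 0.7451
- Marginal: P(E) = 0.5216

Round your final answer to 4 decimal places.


From Bayes' theorem: P(H|E) = P(E|H) × P(H) / P(E)

Rearranging for P(H):
P(H) = P(H|E) × P(E) / P(E|H)
     = 0.5395 × 0.5216 / 0.7451
     = 0.28140320 / 0.7451
     = 0.3777


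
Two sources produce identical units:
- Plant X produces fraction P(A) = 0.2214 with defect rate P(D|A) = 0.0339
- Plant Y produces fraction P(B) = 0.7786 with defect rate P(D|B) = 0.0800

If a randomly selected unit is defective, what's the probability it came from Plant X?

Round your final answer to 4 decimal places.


Let A = from Plant X, D = defective

Given:
- P(A) = 0.2214, P(B) = 0.7786
- P(D|A) = 0.0339, P(D|B) = 0.0800

Step 1: Find P(D)
P(D) = P(D|A)P(A) + P(D|B)P(B)
     = 0.0339 × 0.2214 + 0.0800 × 0.7786
     = 0.00750546 + 0.06228800
     = 0.06979346

Step 2: Apply Bayes' theorem
P(A|D) = P(D|A)P(A) / P(D)
       = 0.00750546 / 0.06979346
       = 0.1075


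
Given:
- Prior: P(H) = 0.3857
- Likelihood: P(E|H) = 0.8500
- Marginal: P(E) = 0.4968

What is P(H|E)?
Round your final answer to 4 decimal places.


Using Bayes' theorem:

P(H|E) = P(E|H) × P(H) / P(E)
       = 0.8500 × 0.3857 / 0.4968
       = 0.32784500 / 0.4968
       = 0.6599

The evidence strengthens our belief in H.
Prior: 0.3857 → Posterior: 0.6599


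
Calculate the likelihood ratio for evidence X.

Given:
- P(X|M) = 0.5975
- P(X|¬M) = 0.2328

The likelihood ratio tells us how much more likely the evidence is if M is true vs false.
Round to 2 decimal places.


Likelihood Ratio (LR) = P(X|M) / P(X|¬M)

LR = 0.5975 / 0.2328
   = 2.57

The evidence is 2.57 times more likely if M is true than if M is false.
LR > 1, so observing X raises the odds in favor of M.


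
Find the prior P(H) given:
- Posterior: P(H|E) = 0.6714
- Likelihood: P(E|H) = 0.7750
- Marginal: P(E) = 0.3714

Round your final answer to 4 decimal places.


From Bayes' theorem: P(H|E) = P(E|H) × P(H) / P(E)

Rearranging for P(H):
P(H) = P(H|E) × P(E) / P(E|H)
     = 0.6714 × 0.3714 / 0.7750
     = 0.24935796 / 0.7750
     = 0.3218


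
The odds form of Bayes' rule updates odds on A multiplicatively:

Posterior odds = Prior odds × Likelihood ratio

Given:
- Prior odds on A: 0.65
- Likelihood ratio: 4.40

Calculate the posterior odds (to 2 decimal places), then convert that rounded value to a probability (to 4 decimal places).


Step 1: Calculate posterior odds
Posterior odds = Prior odds × LR
               = 0.65 × 4.40
               = 2.86

Step 2: Convert to probability
P(A|E) = Posterior odds / (1 + Posterior odds)
       = 2.86 / (1 + 2.86)
       = 2.86 / 3.86
       = 0.7409

The evidence increased P(A) from 0.3939 to 0.7409.


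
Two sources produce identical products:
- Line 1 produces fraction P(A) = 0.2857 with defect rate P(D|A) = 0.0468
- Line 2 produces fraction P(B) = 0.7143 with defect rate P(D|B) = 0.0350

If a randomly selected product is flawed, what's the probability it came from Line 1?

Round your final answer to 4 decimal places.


Let A = from Line 1, D = flawed

Given:
- P(A) = 0.2857, P(B) = 0.7143
- P(D|A) = 0.0468, P(D|B) = 0.0350

Step 1: Find P(D)
P(D) = P(D|A)P(A) + P(D|B)P(B)
     = 0.0468 × 0.2857 + 0.0350 × 0.7143
     = 0.01337076 + 0.02500050
     = 0.03837126

Step 2: Apply Bayes' theorem
P(A|D) = P(D|A)P(A) / P(D)
       = 0.01337076 / 0.03837126
       = 0.3485


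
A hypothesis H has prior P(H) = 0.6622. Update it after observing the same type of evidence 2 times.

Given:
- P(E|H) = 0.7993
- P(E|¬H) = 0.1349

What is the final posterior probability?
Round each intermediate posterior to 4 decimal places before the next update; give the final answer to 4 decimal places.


Sequential Bayesian updating:

Initial prior: P(H) = 0.6622

Update 1:
  P(E) = 0.7993 × 0.6622 + 0.1349 × 0.3378 = 0.52929646 + 0.04556922 = 0.57486568
  P(H|E) = 0.52929646 / 0.57486568 = 0.9207

Update 2:
  P(E) = 0.7993 × 0.9207 + 0.1349 × 0.0793 = 0.73591551 + 0.01069757 = 0.74661308
  P(H|E) = 0.73591551 / 0.74661308 = 0.9857

Final posterior: 0.9857


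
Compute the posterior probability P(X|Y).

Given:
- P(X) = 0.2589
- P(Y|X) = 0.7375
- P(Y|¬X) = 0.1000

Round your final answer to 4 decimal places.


Bayes' theorem: P(X|Y) = P(Y|X) × P(X) / P(Y)

Step 1: Calculate P(Y) using law of total probability
P(Y) = P(Y|X)P(X) + P(Y|¬X)P(¬X)
     = 0.7375 × 0.2589 + 0.1000 × 0.7411
     = 0.19093875 + 0.07411000
     = 0.26504875

Step 2: Apply Bayes' theorem
P(X|Y) = P(Y|X) × P(X) / P(Y)
       = 0.19093875 / 0.26504875
       = 0.7204


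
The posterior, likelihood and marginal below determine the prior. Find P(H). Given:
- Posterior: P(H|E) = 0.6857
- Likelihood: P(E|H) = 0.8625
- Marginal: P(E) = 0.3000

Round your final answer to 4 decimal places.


From Bayes' theorem: P(H|E) = P(E|H) × P(H) / P(E)

Rearranging for P(H):
P(H) = P(H|E) × P(E) / P(E|H)
     = 0.6857 × 0.3000 / 0.8625
     = 0.20571000 / 0.8625
     = 0.2385


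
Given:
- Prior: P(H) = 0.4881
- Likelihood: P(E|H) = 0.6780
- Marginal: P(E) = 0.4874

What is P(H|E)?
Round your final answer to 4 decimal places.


Using Bayes' theorem:

P(H|E) = P(E|H) × P(H) / P(E)
       = 0.6780 × 0.4881 / 0.4874
       = 0.33093180 / 0.4874
       = 0.6790

The evidence strengthens our belief in H.
Prior: 0.4881 → Posterior: 0.6790


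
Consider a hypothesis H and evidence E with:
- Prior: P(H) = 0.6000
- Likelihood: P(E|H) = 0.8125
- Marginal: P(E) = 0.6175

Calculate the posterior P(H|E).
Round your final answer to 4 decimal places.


Using Bayes' theorem:

P(H|E) = P(E|H) × P(H) / P(E)
       = 0.8125 × 0.6000 / 0.6175
       = 0.48750000 / 0.6175
       = 0.7895

The evidence strengthens our belief in H.
Prior: 0.6000 → Posterior: 0.7895


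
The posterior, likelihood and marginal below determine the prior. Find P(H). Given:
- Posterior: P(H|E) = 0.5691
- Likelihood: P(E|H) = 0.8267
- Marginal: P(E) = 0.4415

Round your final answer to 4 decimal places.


From Bayes' theorem: P(H|E) = P(E|H) × P(H) / P(E)

Rearranging for P(H):
P(H) = P(H|E) × P(E) / P(E|H)
     = 0.5691 × 0.4415 / 0.8267
     = 0.25125765 / 0.8267
     = 0.3039


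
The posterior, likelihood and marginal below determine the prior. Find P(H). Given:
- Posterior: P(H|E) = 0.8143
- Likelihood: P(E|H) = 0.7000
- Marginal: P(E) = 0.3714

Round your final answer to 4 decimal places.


From Bayes' theorem: P(H|E) = P(E|H) × P(H) / P(E)

Rearranging for P(H):
P(H) = P(H|E) × P(E) / P(E|H)
     = 0.8143 × 0.3714 / 0.7000
     = 0.30243102 / 0.7000
     = 0.4320


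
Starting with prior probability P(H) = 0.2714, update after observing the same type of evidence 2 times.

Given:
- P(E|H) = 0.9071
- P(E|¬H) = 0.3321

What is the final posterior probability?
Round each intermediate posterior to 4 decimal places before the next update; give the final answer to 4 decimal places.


Sequential Bayesian updating:

Initial prior: P(H) = 0.2714

Update 1:
  P(E) = 0.9071 × 0.2714 + 0.3321 × 0.7286 = 0.24618694 + 0.24196806 = 0.48815500
  P(H|E) = 0.24618694 / 0.48815500 = 0.5043

Update 2:
  P(E) = 0.9071 × 0.5043 + 0.3321 × 0.4957 = 0.45745053 + 0.16462197 = 0.62207250
  P(H|E) = 0.45745053 / 0.62207250 = 0.7354

Final posterior: 0.7354


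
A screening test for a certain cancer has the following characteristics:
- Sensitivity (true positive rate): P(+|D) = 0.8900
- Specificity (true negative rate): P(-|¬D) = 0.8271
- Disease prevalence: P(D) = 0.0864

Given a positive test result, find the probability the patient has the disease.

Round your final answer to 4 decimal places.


Let D = has disease, + = positive test

Given:
- P(D) = 0.0864 (prevalence)
- P(+|D) = 0.8900 (sensitivity)
- P(-|¬D) = 0.8271 (specificity)
- P(+|¬D) = 0.1729 (false positive rate = 1 - specificity)

Step 1: Find P(+)
P(+) = P(+|D)P(D) + P(+|¬D)P(¬D)
     = 0.8900 × 0.0864 + 0.1729 × 0.9136
     = 0.07689600 + 0.15796144
     = 0.23485744

Step 2: Apply Bayes' theorem for P(D|+)
P(D|+) = P(+|D)P(D) / P(+)
       = 0.07689600 / 0.23485744
       = 0.3274


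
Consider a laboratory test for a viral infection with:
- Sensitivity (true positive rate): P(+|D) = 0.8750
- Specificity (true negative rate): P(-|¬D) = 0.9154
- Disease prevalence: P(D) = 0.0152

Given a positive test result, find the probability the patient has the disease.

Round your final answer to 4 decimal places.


Let D = has disease, + = positive test

Given:
- P(D) = 0.0152 (prevalence)
- P(+|D) = 0.8750 (sensitivity)
- P(-|¬D) = 0.9154 (specificity)
- P(+|¬D) = 0.0846 (false positive rate = 1 - specificity)

Step 1: Find P(+)
P(+) = P(+|D)P(D) + P(+|¬D)P(¬D)
     = 0.8750 × 0.0152 + 0.0846 × 0.9848
     = 0.01330000 + 0.08331408
     = 0.09661408

Step 2: Apply Bayes' theorem for P(D|+)
P(D|+) = P(+|D)P(D) / P(+)
       = 0.01330000 / 0.09661408
       = 0.1377


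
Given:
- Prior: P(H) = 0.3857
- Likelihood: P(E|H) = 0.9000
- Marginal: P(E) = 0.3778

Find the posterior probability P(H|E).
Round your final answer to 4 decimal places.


Using Bayes' theorem:

P(H|E) = P(E|H) × P(H) / P(E)
       = 0.9000 × 0.3857 / 0.3778
       = 0.34713000 / 0.3778
       = 0.9188

The evidence strengthens our belief in H.
Prior: 0.3857 → Posterior: 0.9188


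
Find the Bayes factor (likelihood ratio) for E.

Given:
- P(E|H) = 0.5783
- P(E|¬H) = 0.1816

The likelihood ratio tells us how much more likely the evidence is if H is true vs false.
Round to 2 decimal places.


Likelihood Ratio (LR) = P(E|H) / P(E|¬H)

LR = 0.5783 / 0.1816
   = 3.18

The evidence is 3.18 times more likely if H is true than if H is false.
Since LR > 1, the evidence supports H over ¬H.


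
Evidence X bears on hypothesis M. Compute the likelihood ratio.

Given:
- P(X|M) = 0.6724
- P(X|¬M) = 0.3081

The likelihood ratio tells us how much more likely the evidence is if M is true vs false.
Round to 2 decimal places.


Likelihood Ratio (LR) = P(X|M) / P(X|¬M)

LR = 0.6724 / 0.3081
   = 2.18

The evidence is 2.18 times more likely if M is true than if M is false.
LR > 1, so observing X raises the odds in favor of M.


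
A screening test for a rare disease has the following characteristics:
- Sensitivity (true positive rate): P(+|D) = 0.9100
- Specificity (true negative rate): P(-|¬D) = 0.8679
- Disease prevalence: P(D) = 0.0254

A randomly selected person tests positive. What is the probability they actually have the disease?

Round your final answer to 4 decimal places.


Let D = has disease, + = positive test

Given:
- P(D) = 0.0254 (prevalence)
- P(+|D) = 0.9100 (sensitivity)
- P(-|¬D) = 0.8679 (specificity)
- P(+|¬D) = 0.1321 (false positive rate = 1 - specificity)

Step 1: Find P(+)
P(+) = P(+|D)P(D) + P(+|¬D)P(¬D)
     = 0.9100 × 0.0254 + 0.1321 × 0.9746
     = 0.02311400 + 0.12874466
     = 0.15185866

Step 2: Apply Bayes' theorem for P(D|+)
P(D|+) = P(+|D)P(D) / P(+)
       = 0.02311400 / 0.15185866
       = 0.1522


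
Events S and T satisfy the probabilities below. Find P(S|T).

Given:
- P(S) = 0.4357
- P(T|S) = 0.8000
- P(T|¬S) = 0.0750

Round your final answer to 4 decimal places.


Bayes' theorem: P(S|T) = P(T|S) × P(S) / P(T)

Step 1: Calculate P(T) using law of total probability
P(T) = P(T|S)P(S) + P(T|¬S)P(¬S)
     = 0.8000 × 0.4357 + 0.0750 × 0.5643
     = 0.34856000 + 0.04232250
     = 0.39088250

Step 2: Apply Bayes' theorem
P(S|T) = P(T|S) × P(S) / P(T)
       = 0.34856000 / 0.39088250
       = 0.8917


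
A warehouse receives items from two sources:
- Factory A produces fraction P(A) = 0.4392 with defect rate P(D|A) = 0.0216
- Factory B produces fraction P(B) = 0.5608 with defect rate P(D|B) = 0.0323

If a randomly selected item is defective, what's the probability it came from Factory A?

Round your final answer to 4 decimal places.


Let A = from Factory A, D = defective

Given:
- P(A) = 0.4392, P(B) = 0.5608
- P(D|A) = 0.0216, P(D|B) = 0.0323

Step 1: Find P(D)
P(D) = P(D|A)P(A) + P(D|B)P(B)
     = 0.0216 × 0.4392 + 0.0323 × 0.5608
     = 0.00948672 + 0.01811384
     = 0.02760056

Step 2: Apply Bayes' theorem
P(A|D) = P(D|A)P(A) / P(D)
       = 0.00948672 / 0.02760056
       = 0.3437


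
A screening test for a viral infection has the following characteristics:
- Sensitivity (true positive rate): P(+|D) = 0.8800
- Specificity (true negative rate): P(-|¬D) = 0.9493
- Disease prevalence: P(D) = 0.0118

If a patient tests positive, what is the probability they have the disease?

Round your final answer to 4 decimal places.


Let D = has disease, + = positive test

Given:
- P(D) = 0.0118 (prevalence)
- P(+|D) = 0.8800 (sensitivity)
- P(-|¬D) = 0.9493 (specificity)
- P(+|¬D) = 0.0507 (false positive rate = 1 - specificity)

Step 1: Find P(+)
P(+) = P(+|D)P(D) + P(+|¬D)P(¬D)
     = 0.8800 × 0.0118 + 0.0507 × 0.9882
     = 0.01038400 + 0.05010174
     = 0.06048574

Step 2: Apply Bayes' theorem for P(D|+)
P(D|+) = P(+|D)P(D) / P(+)
       = 0.01038400 / 0.06048574
       = 0.1717


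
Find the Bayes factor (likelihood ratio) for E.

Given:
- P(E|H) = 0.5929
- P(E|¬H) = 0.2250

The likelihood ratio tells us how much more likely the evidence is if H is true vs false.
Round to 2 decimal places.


Likelihood Ratio (LR) = P(E|H) / P(E|¬H)

LR = 0.5929 / 0.2250
   = 2.64

The evidence is 2.64 times more likely if H is true than if H is false.
LR > 1, so observing E raises the odds in favor of H.


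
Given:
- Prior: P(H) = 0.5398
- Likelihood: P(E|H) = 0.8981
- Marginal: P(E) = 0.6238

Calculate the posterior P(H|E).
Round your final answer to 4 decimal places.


Using Bayes' theorem:

P(H|E) = P(E|H) × P(H) / P(E)
       = 0.8981 × 0.5398 / 0.6238
       = 0.48479438 / 0.6238
       = 0.7772

The evidence strengthens our belief in H.
Prior: 0.5398 → Posterior: 0.7772


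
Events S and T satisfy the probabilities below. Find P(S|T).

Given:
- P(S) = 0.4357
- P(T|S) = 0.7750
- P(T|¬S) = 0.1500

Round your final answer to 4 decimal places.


Bayes' theorem: P(S|T) = P(T|S) × P(S) / P(T)

Step 1: Calculate P(T) using law of total probability
P(T) = P(T|S)P(S) + P(T|¬S)P(¬S)
     = 0.7750 × 0.4357 + 0.1500 × 0.5643
     = 0.33766750 + 0.08464500
     = 0.42231250

Step 2: Apply Bayes' theorem
P(S|T) = P(T|S) × P(S) / P(T)
       = 0.33766750 / 0.42231250
       = 0.7996


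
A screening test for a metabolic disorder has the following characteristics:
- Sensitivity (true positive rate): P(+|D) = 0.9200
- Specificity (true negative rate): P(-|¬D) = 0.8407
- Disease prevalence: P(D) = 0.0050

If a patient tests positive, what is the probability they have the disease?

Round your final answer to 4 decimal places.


Let D = has disease, + = positive test

Given:
- P(D) = 0.0050 (prevalence)
- P(+|D) = 0.9200 (sensitivity)
- P(-|¬D) = 0.8407 (specificity)
- P(+|¬D) = 0.1593 (false positive rate = 1 - specificity)

Step 1: Find P(+)
P(+) = P(+|D)P(D) + P(+|¬D)P(¬D)
     = 0.9200 × 0.0050 + 0.1593 × 0.9950
     = 0.00460000 + 0.15850350
     = 0.16310350

Step 2: Apply Bayes' theorem for P(D|+)
P(D|+) = P(+|D)P(D) / P(+)
       = 0.00460000 / 0.16310350
       = 0.0282


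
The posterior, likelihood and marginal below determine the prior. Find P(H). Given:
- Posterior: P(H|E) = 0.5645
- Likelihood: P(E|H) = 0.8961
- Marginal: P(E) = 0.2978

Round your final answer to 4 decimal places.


From Bayes' theorem: P(H|E) = P(E|H) × P(H) / P(E)

Rearranging for P(H):
P(H) = P(H|E) × P(E) / P(E|H)
     = 0.5645 × 0.2978 / 0.8961
     = 0.16810810 / 0.8961
     = 0.1876


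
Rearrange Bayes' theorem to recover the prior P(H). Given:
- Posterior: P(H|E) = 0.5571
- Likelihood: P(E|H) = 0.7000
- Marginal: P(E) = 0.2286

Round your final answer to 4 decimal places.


From Bayes' theorem: P(H|E) = P(E|H) × P(H) / P(E)

Rearranging for P(H):
P(H) = P(H|E) × P(E) / P(E|H)
     = 0.5571 × 0.2286 / 0.7000
     = 0.12735306 / 0.7000
     = 0.1819


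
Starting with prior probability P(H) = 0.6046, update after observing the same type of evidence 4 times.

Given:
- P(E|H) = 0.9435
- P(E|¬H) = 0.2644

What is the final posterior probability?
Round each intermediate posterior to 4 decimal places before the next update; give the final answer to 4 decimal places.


Sequential Bayesian updating:

Initial prior: P(H) = 0.6046

Update 1:
  P(E) = 0.9435 × 0.6046 + 0.2644 × 0.3954 = 0.57044010 + 0.10454376 = 0.67498386
  P(H|E) = 0.57044010 / 0.67498386 = 0.8451

Update 2:
  P(E) = 0.9435 × 0.8451 + 0.2644 × 0.1549 = 0.79735185 + 0.04095556 = 0.83830741
  P(H|E) = 0.79735185 / 0.83830741 = 0.9511

Update 3:
  P(E) = 0.9435 × 0.9511 + 0.2644 × 0.0489 = 0.89736285 + 0.01292916 = 0.91029201
  P(H|E) = 0.89736285 / 0.91029201 = 0.9858

Update 4:
  P(E) = 0.9435 × 0.9858 + 0.2644 × 0.0142 = 0.93010230 + 0.00375448 = 0.93385678
  P(H|E) = 0.93010230 / 0.93385678 = 0.9960

Final posterior: 0.9960


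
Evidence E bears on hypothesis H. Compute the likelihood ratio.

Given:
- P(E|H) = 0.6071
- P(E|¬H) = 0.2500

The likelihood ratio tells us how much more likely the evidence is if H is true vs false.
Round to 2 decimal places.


Likelihood Ratio (LR) = P(E|H) / P(E|¬H)

LR = 0.6071 / 0.2500
   = 2.43

The evidence is 2.43 times more likely if H is true than if H is false.
LR > 1, so observing E raises the odds in favor of H.


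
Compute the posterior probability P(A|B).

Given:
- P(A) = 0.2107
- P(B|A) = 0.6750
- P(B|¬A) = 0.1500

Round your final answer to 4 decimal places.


Bayes' theorem: P(A|B) = P(B|A) × P(A) / P(B)

Step 1: Calculate P(B) using law of total probability
P(B) = P(B|A)P(A) + P(B|¬A)P(¬A)
     = 0.6750 × 0.2107 + 0.1500 × 0.7893
     = 0.14222250 + 0.11839500
     = 0.26061750

Step 2: Apply Bayes' theorem
P(A|B) = P(B|A) × P(A) / P(B)
       = 0.14222250 / 0.26061750
       = 0.5457


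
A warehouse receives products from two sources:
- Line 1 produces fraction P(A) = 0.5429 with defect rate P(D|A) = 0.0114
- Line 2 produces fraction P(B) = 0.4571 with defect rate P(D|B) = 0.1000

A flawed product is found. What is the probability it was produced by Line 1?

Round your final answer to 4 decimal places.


Let A = from Line 1, D = flawed

Given:
- P(A) = 0.5429, P(B) = 0.4571
- P(D|A) = 0.0114, P(D|B) = 0.1000

Step 1: Find P(D)
P(D) = P(D|A)P(A) + P(D|B)P(B)
     = 0.0114 × 0.5429 + 0.1000 × 0.4571
     = 0.00618906 + 0.04571000
     = 0.05189906

Step 2: Apply Bayes' theorem
P(A|D) = P(D|A)P(A) / P(D)
       = 0.00618906 / 0.05189906
       = 0.1193


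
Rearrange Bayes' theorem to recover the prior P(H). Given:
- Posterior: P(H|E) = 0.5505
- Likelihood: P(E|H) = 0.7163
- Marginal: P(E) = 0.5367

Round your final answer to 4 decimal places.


From Bayes' theorem: P(H|E) = P(E|H) × P(H) / P(E)

Rearranging for P(H):
P(H) = P(H|E) × P(E) / P(E|H)
     = 0.5505 × 0.5367 / 0.7163
     = 0.29545335 / 0.7163
     = 0.4125


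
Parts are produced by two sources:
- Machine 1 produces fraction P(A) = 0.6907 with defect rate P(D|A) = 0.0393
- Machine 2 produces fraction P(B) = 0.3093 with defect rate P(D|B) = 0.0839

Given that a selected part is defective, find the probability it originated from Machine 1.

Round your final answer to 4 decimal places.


Let A = from Machine 1, D = defective

Given:
- P(A) = 0.6907, P(B) = 0.3093
- P(D|A) = 0.0393, P(D|B) = 0.0839

Step 1: Find P(D)
P(D) = P(D|A)P(A) + P(D|B)P(B)
     = 0.0393 × 0.6907 + 0.0839 × 0.3093
     = 0.02714451 + 0.02595027
     = 0.05309478

Step 2: Apply Bayes' theorem
P(A|D) = P(D|A)P(A) / P(D)
       = 0.02714451 / 0.05309478
       = 0.5112


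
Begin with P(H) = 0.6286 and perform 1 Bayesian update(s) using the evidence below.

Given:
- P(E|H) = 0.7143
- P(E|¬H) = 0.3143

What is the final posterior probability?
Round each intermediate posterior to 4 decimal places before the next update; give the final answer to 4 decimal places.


Sequential Bayesian updating:

Initial prior: P(H) = 0.6286

Update 1:
  P(E) = 0.7143 × 0.6286 + 0.3143 × 0.3714 = 0.44900898 + 0.11673102 = 0.56574000
  P(H|E) = 0.44900898 / 0.56574000 = 0.7937

Final posterior: 0.7937


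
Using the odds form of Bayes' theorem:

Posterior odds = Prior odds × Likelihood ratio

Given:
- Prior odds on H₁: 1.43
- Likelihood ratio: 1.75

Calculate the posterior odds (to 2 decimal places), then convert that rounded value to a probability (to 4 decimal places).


Step 1: Calculate posterior odds
Posterior odds = Prior odds × LR
               = 1.43 × 1.75
               = 2.50

Step 2: Convert to probability
P(H₁|E) = Posterior odds / (1 + Posterior odds)
       = 2.50 / (1 + 2.50)
       = 2.50 / 3.50
       = 0.7143

The evidence increased P(H₁) from 0.5885 to 0.7143.


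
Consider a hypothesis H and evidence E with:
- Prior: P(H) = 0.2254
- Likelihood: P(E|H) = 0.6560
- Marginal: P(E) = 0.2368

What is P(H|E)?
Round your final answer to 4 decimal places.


Using Bayes' theorem:

P(H|E) = P(E|H) × P(H) / P(E)
       = 0.6560 × 0.2254 / 0.2368
       = 0.14786240 / 0.2368
       = 0.6244

The evidence strengthens our belief in H.
Prior: 0.2254 → Posterior: 0.6244


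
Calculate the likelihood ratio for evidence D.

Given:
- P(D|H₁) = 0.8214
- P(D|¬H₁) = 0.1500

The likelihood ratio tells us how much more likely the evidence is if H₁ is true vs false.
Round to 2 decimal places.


Likelihood Ratio (LR) = P(D|H₁) / P(D|¬H₁)

LR = 0.8214 / 0.1500
   = 5.48

The evidence is 5.48 times more likely if H₁ is true than if H₁ is false.
LR > 1, so observing D raises the odds in favor of H₁.


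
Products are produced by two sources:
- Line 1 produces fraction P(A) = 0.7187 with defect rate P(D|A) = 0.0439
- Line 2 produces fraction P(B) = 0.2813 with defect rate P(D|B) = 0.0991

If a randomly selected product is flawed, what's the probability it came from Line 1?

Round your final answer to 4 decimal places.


Let A = from Line 1, D = flawed

Given:
- P(A) = 0.7187, P(B) = 0.2813
- P(D|A) = 0.0439, P(D|B) = 0.0991

Step 1: Find P(D)
P(D) = P(D|A)P(A) + P(D|B)P(B)
     = 0.0439 × 0.7187 + 0.0991 × 0.2813
     = 0.03155093 + 0.02787683
     = 0.05942776

Step 2: Apply Bayes' theorem
P(A|D) = P(D|A)P(A) / P(D)
       = 0.03155093 / 0.05942776
       = 0.5309


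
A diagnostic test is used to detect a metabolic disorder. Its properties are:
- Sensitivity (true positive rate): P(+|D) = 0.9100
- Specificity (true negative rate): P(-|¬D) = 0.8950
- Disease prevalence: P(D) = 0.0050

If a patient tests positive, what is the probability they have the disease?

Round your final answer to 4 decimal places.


Let D = has disease, + = positive test

Given:
- P(D) = 0.0050 (prevalence)
- P(+|D) = 0.9100 (sensitivity)
- P(-|¬D) = 0.8950 (specificity)
- P(+|¬D) = 0.1050 (false positive rate = 1 - specificity)

Step 1: Find P(+)
P(+) = P(+|D)P(D) + P(+|¬D)P(¬D)
     = 0.9100 × 0.0050 + 0.1050 × 0.9950
     = 0.00455000 + 0.10447500
     = 0.10902500

Step 2: Apply Bayes' theorem for P(D|+)
P(D|+) = P(+|D)P(D) / P(+)
       = 0.00455000 / 0.10902500
       = 0.0417


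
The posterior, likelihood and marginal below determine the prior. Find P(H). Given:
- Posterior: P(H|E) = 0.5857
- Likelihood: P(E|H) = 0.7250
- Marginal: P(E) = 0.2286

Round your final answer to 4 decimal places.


From Bayes' theorem: P(H|E) = P(E|H) × P(H) / P(E)

Rearranging for P(H):
P(H) = P(H|E) × P(E) / P(E|H)
     = 0.5857 × 0.2286 / 0.7250
     = 0.13389102 / 0.7250
     = 0.1847


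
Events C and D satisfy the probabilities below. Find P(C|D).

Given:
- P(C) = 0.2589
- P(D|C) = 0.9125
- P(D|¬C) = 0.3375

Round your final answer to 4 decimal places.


Bayes' theorem: P(C|D) = P(D|C) × P(C) / P(D)

Step 1: Calculate P(D) using law of total probability
P(D) = P(D|C)P(C) + P(D|¬C)P(¬C)
     = 0.9125 × 0.2589 + 0.3375 × 0.7411
     = 0.23624625 + 0.25012125
     = 0.48636750

Step 2: Apply Bayes' theorem
P(C|D) = P(D|C) × P(C) / P(D)
       = 0.23624625 / 0.48636750
       = 0.4857


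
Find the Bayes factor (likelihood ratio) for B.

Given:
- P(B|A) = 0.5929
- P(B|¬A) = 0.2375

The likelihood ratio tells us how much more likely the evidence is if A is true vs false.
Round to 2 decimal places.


Likelihood Ratio (LR) = P(B|A) / P(B|¬A)

LR = 0.5929 / 0.2375
   = 2.50

The evidence is 2.50 times more likely if A is true than if A is false.
LR > 1, so observing B raises the odds in favor of A.


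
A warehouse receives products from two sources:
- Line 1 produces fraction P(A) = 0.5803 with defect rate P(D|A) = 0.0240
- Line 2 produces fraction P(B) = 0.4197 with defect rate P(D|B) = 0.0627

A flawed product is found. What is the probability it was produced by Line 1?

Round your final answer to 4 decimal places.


Let A = from Line 1, D = flawed

Given:
- P(A) = 0.5803, P(B) = 0.4197
- P(D|A) = 0.0240, P(D|B) = 0.0627

Step 1: Find P(D)
P(D) = P(D|A)P(A) + P(D|B)P(B)
     = 0.0240 × 0.5803 + 0.0627 × 0.4197
     = 0.01392720 + 0.02631519
     = 0.04024239

Step 2: Apply Bayes' theorem
P(A|D) = P(D|A)P(A) / P(D)
       = 0.01392720 / 0.04024239
       = 0.3461


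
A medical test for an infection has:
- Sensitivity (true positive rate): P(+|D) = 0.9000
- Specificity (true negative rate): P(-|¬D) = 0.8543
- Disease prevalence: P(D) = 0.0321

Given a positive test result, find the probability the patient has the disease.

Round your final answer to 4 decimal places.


Let D = has disease, + = positive test

Given:
- P(D) = 0.0321 (prevalence)
- P(+|D) = 0.9000 (sensitivity)
- P(-|¬D) = 0.8543 (specificity)
- P(+|¬D) = 0.1457 (false positive rate = 1 - specificity)

Step 1: Find P(+)
P(+) = P(+|D)P(D) + P(+|¬D)P(¬D)
     = 0.9000 × 0.0321 + 0.1457 × 0.9679
     = 0.02889000 + 0.14102303
     = 0.16991303

Step 2: Apply Bayes' theorem for P(D|+)
P(D|+) = P(+|D)P(D) / P(+)
       = 0.02889000 / 0.16991303
       = 0.1700


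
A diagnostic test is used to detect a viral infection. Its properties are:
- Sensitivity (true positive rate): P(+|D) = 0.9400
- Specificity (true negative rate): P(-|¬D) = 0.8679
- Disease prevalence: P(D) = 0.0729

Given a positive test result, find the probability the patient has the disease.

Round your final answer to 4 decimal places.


Let D = has disease, + = positive test

Given:
- P(D) = 0.0729 (prevalence)
- P(+|D) = 0.9400 (sensitivity)
- P(-|¬D) = 0.8679 (specificity)
- P(+|¬D) = 0.1321 (false positive rate = 1 - specificity)

Step 1: Find P(+)
P(+) = P(+|D)P(D) + P(+|¬D)P(¬D)
     = 0.9400 × 0.0729 + 0.1321 × 0.9271
     = 0.06852600 + 0.12246991
     = 0.19099591

Step 2: Apply Bayes' theorem for P(D|+)
P(D|+) = P(+|D)P(D) / P(+)
       = 0.06852600 / 0.19099591
       = 0.3588
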